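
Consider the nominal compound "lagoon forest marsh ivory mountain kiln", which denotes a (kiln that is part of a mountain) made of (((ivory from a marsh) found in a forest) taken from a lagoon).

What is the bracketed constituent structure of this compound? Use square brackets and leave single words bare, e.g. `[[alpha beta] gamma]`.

Whole compound: head "kiln" (specifically "mountain kiln"), modifier "lagoon forest marsh ivory".
Inside "lagoon forest marsh ivory": head "ivory" (specifically "forest marsh ivory"), modifier "lagoon".
Inside "forest marsh ivory": head "ivory" (specifically "marsh ivory"), modifier "forest".
Inside "marsh ivory": head "ivory", modifier "marsh".
Inside "mountain kiln": head "kiln", modifier "mountain".
Assembled: [[lagoon [forest [marsh ivory]]] [mountain kiln]].

[[lagoon [forest [marsh ivory]]] [mountain kiln]]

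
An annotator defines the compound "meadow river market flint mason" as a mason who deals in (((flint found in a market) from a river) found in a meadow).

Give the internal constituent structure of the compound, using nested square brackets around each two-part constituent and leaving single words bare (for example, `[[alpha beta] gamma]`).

[[meadow [river [market flint]]] mason]

Overall it is a kind of mason; the modifier is "meadow river market flint".
Inside "meadow river market flint": head "flint" (specifically "river market flint"), modifier "meadow".
Inside "river market flint": head "flint" (specifically "market flint"), modifier "river".
Inside "market flint": head "flint", modifier "market".
Putting it together: [[meadow [river [market flint]]] mason].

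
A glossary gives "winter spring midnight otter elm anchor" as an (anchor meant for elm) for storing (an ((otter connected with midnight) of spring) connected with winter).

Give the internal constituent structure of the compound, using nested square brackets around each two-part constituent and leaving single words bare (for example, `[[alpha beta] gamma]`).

[[winter [spring [midnight otter]]] [elm anchor]]

Whole compound: head "anchor" (specifically "elm anchor"), modifier "winter spring midnight otter".
Within "winter spring midnight otter", the head is "otter" (specifically "spring midnight otter") and the modifier is "winter".
Within "spring midnight otter", the head is "otter" (specifically "midnight otter") and the modifier is "spring".
Within "midnight otter", the head is "otter" and the modifier is "midnight".
Within "elm anchor", the head is "anchor" and the modifier is "elm".
So the structure is [[winter [spring [midnight otter]]] [elm anchor]].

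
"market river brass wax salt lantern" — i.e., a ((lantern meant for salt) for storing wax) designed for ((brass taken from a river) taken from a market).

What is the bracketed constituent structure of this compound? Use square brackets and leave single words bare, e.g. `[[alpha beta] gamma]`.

[[market [river brass]] [wax [salt lantern]]]

The outermost head in the paraphrase is "lantern" (specifically "wax salt lantern"), modified by "market river brass".
Within "market river brass", the head is "brass" (specifically "river brass") and the modifier is "market".
Within "river brass", the head is "brass" and the modifier is "river".
Within "wax salt lantern", the head is "lantern" (specifically "salt lantern") and the modifier is "wax".
Within "salt lantern", the head is "lantern" and the modifier is "salt".
So the structure is [[market [river brass]] [wax [salt lantern]]].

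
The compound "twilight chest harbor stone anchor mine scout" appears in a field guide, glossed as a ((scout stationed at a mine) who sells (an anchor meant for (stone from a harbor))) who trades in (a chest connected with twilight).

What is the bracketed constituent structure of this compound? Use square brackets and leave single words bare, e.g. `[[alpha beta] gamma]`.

Overall it is a kind of scout (specifically "harbor stone anchor mine scout"); the modifier is "twilight chest".
"twilight chest" → head "chest", modifier "twilight".
"harbor stone anchor mine scout" → head "scout" (specifically "mine scout"), modifier "harbor stone anchor".
"harbor stone anchor" → head "anchor", modifier "harbor stone".
"harbor stone" → head "stone", modifier "harbor".
"mine scout" → head "scout", modifier "mine".
So the structure is [[twilight chest] [[[harbor stone] anchor] [mine scout]]].

[[twilight chest] [[[harbor stone] anchor] [mine scout]]]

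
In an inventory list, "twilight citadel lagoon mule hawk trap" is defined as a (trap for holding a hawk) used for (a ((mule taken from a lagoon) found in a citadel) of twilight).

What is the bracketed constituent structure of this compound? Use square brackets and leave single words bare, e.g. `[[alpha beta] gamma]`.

Whole compound: head "trap" (specifically "hawk trap"), modifier "twilight citadel lagoon mule".
Inside "twilight citadel lagoon mule": head "mule" (specifically "citadel lagoon mule"), modifier "twilight".
Inside "citadel lagoon mule": head "mule" (specifically "lagoon mule"), modifier "citadel".
Inside "lagoon mule": head "mule", modifier "lagoon".
Inside "hawk trap": head "trap", modifier "hawk".
Assembled: [[twilight [citadel [lagoon mule]]] [hawk trap]].

[[twilight [citadel [lagoon mule]]] [hawk trap]]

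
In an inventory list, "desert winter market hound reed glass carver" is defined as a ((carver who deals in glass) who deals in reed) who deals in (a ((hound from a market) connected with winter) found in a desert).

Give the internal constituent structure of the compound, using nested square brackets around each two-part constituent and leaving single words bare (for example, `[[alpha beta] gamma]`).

Whole compound: head "carver" (specifically "reed glass carver"), modifier "desert winter market hound".
Within "desert winter market hound", the head is "hound" (specifically "winter market hound") and the modifier is "desert".
Within "winter market hound", the head is "hound" (specifically "market hound") and the modifier is "winter".
Within "market hound", the head is "hound" and the modifier is "market".
Within "reed glass carver", the head is "carver" (specifically "glass carver") and the modifier is "reed".
Within "glass carver", the head is "carver" and the modifier is "glass".
Putting it together: [[desert [winter [market hound]]] [reed [glass carver]]].

[[desert [winter [market hound]]] [reed [glass carver]]]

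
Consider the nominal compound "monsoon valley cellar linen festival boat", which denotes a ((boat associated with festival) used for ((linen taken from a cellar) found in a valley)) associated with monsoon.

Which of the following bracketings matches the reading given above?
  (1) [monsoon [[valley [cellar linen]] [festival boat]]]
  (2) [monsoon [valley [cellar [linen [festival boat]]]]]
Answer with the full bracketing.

[monsoon [[valley [cellar linen]] [festival boat]]]

The paraphrase's head is the "boat" part ("valley cellar linen festival boat"); its modifier is "monsoon".
That top-level split, carried through the inner groups, gives [monsoon [[valley [cellar linen]] [festival boat]]].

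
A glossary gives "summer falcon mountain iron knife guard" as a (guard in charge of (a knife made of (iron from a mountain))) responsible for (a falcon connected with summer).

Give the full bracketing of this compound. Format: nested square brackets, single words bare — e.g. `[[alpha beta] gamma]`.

Overall it is a kind of guard (specifically "mountain iron knife guard"); the modifier is "summer falcon".
Within "summer falcon", the head is "falcon" and the modifier is "summer".
Within "mountain iron knife guard", the head is "guard" and the modifier is "mountain iron knife".
Within "mountain iron knife", the head is "knife" and the modifier is "mountain iron".
Within "mountain iron", the head is "iron" and the modifier is "mountain".
Putting it together: [[summer falcon] [[[mountain iron] knife] guard]].

[[summer falcon] [[[mountain iron] knife] guard]]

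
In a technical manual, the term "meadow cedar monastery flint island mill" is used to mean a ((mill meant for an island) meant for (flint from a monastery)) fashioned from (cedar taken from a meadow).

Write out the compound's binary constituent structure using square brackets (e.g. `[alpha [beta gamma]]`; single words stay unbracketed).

[[meadow cedar] [[monastery flint] [island mill]]]

Whole compound: head "mill" (specifically "monastery flint island mill"), modifier "meadow cedar".
Inside "meadow cedar": head "cedar", modifier "meadow".
Inside "monastery flint island mill": head "mill" (specifically "island mill"), modifier "monastery flint".
Inside "monastery flint": head "flint", modifier "monastery".
Inside "island mill": head "mill", modifier "island".
Putting it together: [[meadow cedar] [[monastery flint] [island mill]]].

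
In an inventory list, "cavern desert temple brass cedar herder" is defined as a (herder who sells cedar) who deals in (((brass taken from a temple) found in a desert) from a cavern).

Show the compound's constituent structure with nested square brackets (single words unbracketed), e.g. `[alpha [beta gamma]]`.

The outermost head in the paraphrase is "herder" (specifically "cedar herder"), modified by "cavern desert temple brass".
Within "cavern desert temple brass", the head is "brass" (specifically "desert temple brass") and the modifier is "cavern".
Within "desert temple brass", the head is "brass" (specifically "temple brass") and the modifier is "desert".
Within "temple brass", the head is "brass" and the modifier is "temple".
Within "cedar herder", the head is "herder" and the modifier is "cedar".
Putting it together: [[cavern [desert [temple brass]]] [cedar herder]].

[[cavern [desert [temple brass]]] [cedar herder]]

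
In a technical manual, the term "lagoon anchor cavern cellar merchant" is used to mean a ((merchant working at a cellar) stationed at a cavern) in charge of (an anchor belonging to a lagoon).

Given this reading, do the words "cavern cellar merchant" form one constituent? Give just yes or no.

The paraphrase groups the words so that "cavern cellar merchant" is one unit: it corresponds to a single parenthesized sub-phrase.
The full structure is [[lagoon anchor] [cavern [cellar merchant]]], in which [cavern cellar merchant] is a constituent.

yes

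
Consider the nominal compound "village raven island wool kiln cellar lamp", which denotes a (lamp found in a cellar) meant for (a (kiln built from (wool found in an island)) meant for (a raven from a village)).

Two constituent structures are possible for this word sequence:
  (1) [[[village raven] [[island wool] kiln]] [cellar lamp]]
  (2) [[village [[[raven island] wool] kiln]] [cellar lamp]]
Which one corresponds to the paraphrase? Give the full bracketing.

The paraphrase's head is the "lamp" part ("cellar lamp"); its modifier is "village raven island wool kiln".
That top-level split, carried through the inner groups, gives [[[village raven] [[island wool] kiln]] [cellar lamp]].

[[[village raven] [[island wool] kiln]] [cellar lamp]]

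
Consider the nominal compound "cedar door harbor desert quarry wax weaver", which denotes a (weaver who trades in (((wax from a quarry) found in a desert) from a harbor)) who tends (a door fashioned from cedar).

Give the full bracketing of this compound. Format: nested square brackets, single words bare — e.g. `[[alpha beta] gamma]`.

[[cedar door] [[harbor [desert [quarry wax]]] weaver]]

Overall it is a kind of weaver (specifically "harbor desert quarry wax weaver"); the modifier is "cedar door".
"cedar door" → head "door", modifier "cedar".
"harbor desert quarry wax weaver" → head "weaver", modifier "harbor desert quarry wax".
"harbor desert quarry wax" → head "wax" (specifically "desert quarry wax"), modifier "harbor".
"desert quarry wax" → head "wax" (specifically "quarry wax"), modifier "desert".
"quarry wax" → head "wax", modifier "quarry".
Putting it together: [[cedar door] [[harbor [desert [quarry wax]]] weaver]].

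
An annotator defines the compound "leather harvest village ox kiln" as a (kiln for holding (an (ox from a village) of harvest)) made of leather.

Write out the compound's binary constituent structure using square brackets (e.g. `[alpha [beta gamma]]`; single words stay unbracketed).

The outermost head in the paraphrase is "kiln" (specifically "harvest village ox kiln"), modified by "leather".
Inside "harvest village ox kiln": head "kiln", modifier "harvest village ox".
Inside "harvest village ox": head "ox" (specifically "village ox"), modifier "harvest".
Inside "village ox": head "ox", modifier "village".
Putting it together: [leather [[harvest [village ox]] kiln]].

[leather [[harvest [village ox]] kiln]]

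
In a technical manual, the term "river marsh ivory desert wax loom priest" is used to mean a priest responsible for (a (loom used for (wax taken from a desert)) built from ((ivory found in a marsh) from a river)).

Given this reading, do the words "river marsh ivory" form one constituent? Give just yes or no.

The paraphrase groups the words so that "river marsh ivory" is one unit: it corresponds to a single parenthesized sub-phrase.
The full structure is [[[river [marsh ivory]] [[desert wax] loom]] priest], in which [river marsh ivory] is a constituent.

yes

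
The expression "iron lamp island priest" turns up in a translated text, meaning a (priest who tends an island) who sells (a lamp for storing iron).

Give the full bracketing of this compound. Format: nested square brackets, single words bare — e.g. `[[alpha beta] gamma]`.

[[iron lamp] [island priest]]

Overall it is a kind of priest (specifically "island priest"); the modifier is "iron lamp".
Within "iron lamp", the head is "lamp" and the modifier is "iron".
Within "island priest", the head is "priest" and the modifier is "island".
Assembled: [[iron lamp] [island priest]].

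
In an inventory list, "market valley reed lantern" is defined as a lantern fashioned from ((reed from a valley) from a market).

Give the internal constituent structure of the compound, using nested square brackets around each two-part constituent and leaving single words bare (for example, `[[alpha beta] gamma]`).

[[market [valley reed]] lantern]

Overall it is a kind of lantern; the modifier is "market valley reed".
"market valley reed" → head "reed" (specifically "valley reed"), modifier "market".
"valley reed" → head "reed", modifier "valley".
So the structure is [[market [valley reed]] lantern].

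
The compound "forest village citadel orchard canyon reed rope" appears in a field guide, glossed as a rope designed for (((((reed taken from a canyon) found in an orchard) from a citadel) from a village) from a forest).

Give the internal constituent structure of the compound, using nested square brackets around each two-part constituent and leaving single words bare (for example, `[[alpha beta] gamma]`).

[[forest [village [citadel [orchard [canyon reed]]]]] rope]

At the top level: head "rope"; modifier "forest village citadel orchard canyon reed".
Inside "forest village citadel orchard canyon reed": head "reed" (specifically "village citadel orchard canyon reed"), modifier "forest".
Inside "village citadel orchard canyon reed": head "reed" (specifically "citadel orchard canyon reed"), modifier "village".
Inside "citadel orchard canyon reed": head "reed" (specifically "orchard canyon reed"), modifier "citadel".
Inside "orchard canyon reed": head "reed" (specifically "canyon reed"), modifier "orchard".
Inside "canyon reed": head "reed", modifier "canyon".
So the structure is [[forest [village [citadel [orchard [canyon reed]]]]] rope].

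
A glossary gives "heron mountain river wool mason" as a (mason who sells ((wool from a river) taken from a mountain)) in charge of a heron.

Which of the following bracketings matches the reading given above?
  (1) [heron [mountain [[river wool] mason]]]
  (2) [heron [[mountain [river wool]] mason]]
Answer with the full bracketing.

The paraphrase's head is the "mason" part ("mountain river wool mason"); its modifier is "heron".
That top-level split, carried through the inner groups, gives [heron [[mountain [river wool]] mason]].

[heron [[mountain [river wool]] mason]]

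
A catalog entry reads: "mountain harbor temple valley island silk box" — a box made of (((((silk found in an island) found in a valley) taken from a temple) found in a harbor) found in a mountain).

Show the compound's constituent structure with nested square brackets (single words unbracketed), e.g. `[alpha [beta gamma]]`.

[[mountain [harbor [temple [valley [island silk]]]]] box]

The outermost head in the paraphrase is "box", modified by "mountain harbor temple valley island silk".
"mountain harbor temple valley island silk" → head "silk" (specifically "harbor temple valley island silk"), modifier "mountain".
"harbor temple valley island silk" → head "silk" (specifically "temple valley island silk"), modifier "harbor".
"temple valley island silk" → head "silk" (specifically "valley island silk"), modifier "temple".
"valley island silk" → head "silk" (specifically "island silk"), modifier "valley".
"island silk" → head "silk", modifier "island".
Putting it together: [[mountain [harbor [temple [valley [island silk]]]]] box].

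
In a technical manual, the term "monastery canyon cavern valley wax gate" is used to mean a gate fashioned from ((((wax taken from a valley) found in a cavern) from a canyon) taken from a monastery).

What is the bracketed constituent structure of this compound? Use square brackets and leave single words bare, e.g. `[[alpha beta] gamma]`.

[[monastery [canyon [cavern [valley wax]]]] gate]

Overall it is a kind of gate; the modifier is "monastery canyon cavern valley wax".
Within "monastery canyon cavern valley wax", the head is "wax" (specifically "canyon cavern valley wax") and the modifier is "monastery".
Within "canyon cavern valley wax", the head is "wax" (specifically "cavern valley wax") and the modifier is "canyon".
Within "cavern valley wax", the head is "wax" (specifically "valley wax") and the modifier is "cavern".
Within "valley wax", the head is "wax" and the modifier is "valley".
So the structure is [[monastery [canyon [cavern [valley wax]]]] gate].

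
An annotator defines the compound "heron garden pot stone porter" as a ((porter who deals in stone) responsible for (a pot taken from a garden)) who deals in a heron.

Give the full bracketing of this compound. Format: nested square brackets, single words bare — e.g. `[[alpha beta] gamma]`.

[heron [[garden pot] [stone porter]]]

The outermost head in the paraphrase is "porter" (specifically "garden pot stone porter"), modified by "heron".
Inside "garden pot stone porter": head "porter" (specifically "stone porter"), modifier "garden pot".
Inside "garden pot": head "pot", modifier "garden".
Inside "stone porter": head "porter", modifier "stone".
Assembled: [heron [[garden pot] [stone porter]]].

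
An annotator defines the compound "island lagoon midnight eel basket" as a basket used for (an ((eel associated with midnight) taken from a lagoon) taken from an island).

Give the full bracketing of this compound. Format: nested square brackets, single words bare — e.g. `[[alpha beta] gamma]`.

The outermost head in the paraphrase is "basket", modified by "island lagoon midnight eel".
"island lagoon midnight eel" → head "eel" (specifically "lagoon midnight eel"), modifier "island".
"lagoon midnight eel" → head "eel" (specifically "midnight eel"), modifier "lagoon".
"midnight eel" → head "eel", modifier "midnight".
So the structure is [[island [lagoon [midnight eel]]] basket].

[[island [lagoon [midnight eel]]] basket]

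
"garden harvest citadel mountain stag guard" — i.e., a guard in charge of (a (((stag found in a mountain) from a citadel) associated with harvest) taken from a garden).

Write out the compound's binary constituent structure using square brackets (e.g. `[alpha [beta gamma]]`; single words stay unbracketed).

[[garden [harvest [citadel [mountain stag]]]] guard]

The outermost head in the paraphrase is "guard", modified by "garden harvest citadel mountain stag".
"garden harvest citadel mountain stag" → head "stag" (specifically "harvest citadel mountain stag"), modifier "garden".
"harvest citadel mountain stag" → head "stag" (specifically "citadel mountain stag"), modifier "harvest".
"citadel mountain stag" → head "stag" (specifically "mountain stag"), modifier "citadel".
"mountain stag" → head "stag", modifier "mountain".
Putting it together: [[garden [harvest [citadel [mountain stag]]]] guard].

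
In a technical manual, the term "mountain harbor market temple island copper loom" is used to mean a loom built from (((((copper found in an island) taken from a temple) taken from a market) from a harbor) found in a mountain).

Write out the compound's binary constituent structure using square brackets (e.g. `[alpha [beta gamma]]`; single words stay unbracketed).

[[mountain [harbor [market [temple [island copper]]]]] loom]

The outermost head in the paraphrase is "loom", modified by "mountain harbor market temple island copper".
"mountain harbor market temple island copper" → head "copper" (specifically "harbor market temple island copper"), modifier "mountain".
"harbor market temple island copper" → head "copper" (specifically "market temple island copper"), modifier "harbor".
"market temple island copper" → head "copper" (specifically "temple island copper"), modifier "market".
"temple island copper" → head "copper" (specifically "island copper"), modifier "temple".
"island copper" → head "copper", modifier "island".
Putting it together: [[mountain [harbor [market [temple [island copper]]]]] loom].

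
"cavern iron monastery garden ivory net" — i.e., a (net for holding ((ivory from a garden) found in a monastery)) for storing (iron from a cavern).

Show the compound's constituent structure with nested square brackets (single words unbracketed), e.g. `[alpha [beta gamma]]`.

[[cavern iron] [[monastery [garden ivory]] net]]

Whole compound: head "net" (specifically "monastery garden ivory net"), modifier "cavern iron".
Within "cavern iron", the head is "iron" and the modifier is "cavern".
Within "monastery garden ivory net", the head is "net" and the modifier is "monastery garden ivory".
Within "monastery garden ivory", the head is "ivory" (specifically "garden ivory") and the modifier is "monastery".
Within "garden ivory", the head is "ivory" and the modifier is "garden".
So the structure is [[cavern iron] [[monastery [garden ivory]] net]].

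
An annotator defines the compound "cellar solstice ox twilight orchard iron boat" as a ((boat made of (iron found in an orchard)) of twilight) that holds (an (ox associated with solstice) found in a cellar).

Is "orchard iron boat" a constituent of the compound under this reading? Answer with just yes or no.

The paraphrase groups the words so that "orchard iron boat" is one unit: it corresponds to a single parenthesized sub-phrase.
The full structure is [[cellar [solstice ox]] [twilight [[orchard iron] boat]]], in which [orchard iron boat] is a constituent.

yes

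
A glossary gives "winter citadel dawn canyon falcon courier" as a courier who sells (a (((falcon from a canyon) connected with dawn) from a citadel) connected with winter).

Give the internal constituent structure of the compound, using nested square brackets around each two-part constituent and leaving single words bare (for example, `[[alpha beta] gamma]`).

[[winter [citadel [dawn [canyon falcon]]]] courier]

At the top level: head "courier"; modifier "winter citadel dawn canyon falcon".
Inside "winter citadel dawn canyon falcon": head "falcon" (specifically "citadel dawn canyon falcon"), modifier "winter".
Inside "citadel dawn canyon falcon": head "falcon" (specifically "dawn canyon falcon"), modifier "citadel".
Inside "dawn canyon falcon": head "falcon" (specifically "canyon falcon"), modifier "dawn".
Inside "canyon falcon": head "falcon", modifier "canyon".
So the structure is [[winter [citadel [dawn [canyon falcon]]]] courier].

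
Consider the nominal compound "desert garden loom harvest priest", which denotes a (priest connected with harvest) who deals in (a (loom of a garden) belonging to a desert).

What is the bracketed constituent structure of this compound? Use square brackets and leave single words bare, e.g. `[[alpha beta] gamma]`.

Overall it is a kind of priest (specifically "harvest priest"); the modifier is "desert garden loom".
Within "desert garden loom", the head is "loom" (specifically "garden loom") and the modifier is "desert".
Within "garden loom", the head is "loom" and the modifier is "garden".
Within "harvest priest", the head is "priest" and the modifier is "harvest".
Putting it together: [[desert [garden loom]] [harvest priest]].

[[desert [garden loom]] [harvest priest]]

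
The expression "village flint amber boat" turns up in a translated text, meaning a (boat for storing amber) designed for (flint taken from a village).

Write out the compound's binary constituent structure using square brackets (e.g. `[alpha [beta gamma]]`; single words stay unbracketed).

[[village flint] [amber boat]]

Whole compound: head "boat" (specifically "amber boat"), modifier "village flint".
Inside "village flint": head "flint", modifier "village".
Inside "amber boat": head "boat", modifier "amber".
So the structure is [[village flint] [amber boat]].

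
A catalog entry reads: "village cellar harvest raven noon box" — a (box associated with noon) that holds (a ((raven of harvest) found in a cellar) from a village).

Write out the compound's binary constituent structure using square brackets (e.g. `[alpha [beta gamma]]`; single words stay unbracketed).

[[village [cellar [harvest raven]]] [noon box]]

Whole compound: head "box" (specifically "noon box"), modifier "village cellar harvest raven".
"village cellar harvest raven" → head "raven" (specifically "cellar harvest raven"), modifier "village".
"cellar harvest raven" → head "raven" (specifically "harvest raven"), modifier "cellar".
"harvest raven" → head "raven", modifier "harvest".
"noon box" → head "box", modifier "noon".
Assembled: [[village [cellar [harvest raven]]] [noon box]].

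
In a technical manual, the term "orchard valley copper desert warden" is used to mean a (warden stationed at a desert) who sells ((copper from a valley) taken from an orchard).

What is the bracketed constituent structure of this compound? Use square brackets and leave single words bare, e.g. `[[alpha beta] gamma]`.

Overall it is a kind of warden (specifically "desert warden"); the modifier is "orchard valley copper".
Inside "orchard valley copper": head "copper" (specifically "valley copper"), modifier "orchard".
Inside "valley copper": head "copper", modifier "valley".
Inside "desert warden": head "warden", modifier "desert".
So the structure is [[orchard [valley copper]] [desert warden]].

[[orchard [valley copper]] [desert warden]]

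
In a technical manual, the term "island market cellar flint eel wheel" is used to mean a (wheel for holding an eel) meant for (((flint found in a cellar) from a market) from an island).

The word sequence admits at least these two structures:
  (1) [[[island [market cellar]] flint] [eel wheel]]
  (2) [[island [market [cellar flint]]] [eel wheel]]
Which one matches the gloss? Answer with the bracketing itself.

The paraphrase's head is the "wheel" part ("eel wheel"); its modifier is "island market cellar flint".
That top-level split, carried through the inner groups, gives [[island [market [cellar flint]]] [eel wheel]].

[[island [market [cellar flint]]] [eel wheel]]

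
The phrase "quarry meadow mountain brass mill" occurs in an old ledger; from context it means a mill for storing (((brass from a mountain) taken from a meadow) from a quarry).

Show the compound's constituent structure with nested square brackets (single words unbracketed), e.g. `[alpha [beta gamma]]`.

[[quarry [meadow [mountain brass]]] mill]

At the top level: head "mill"; modifier "quarry meadow mountain brass".
Inside "quarry meadow mountain brass": head "brass" (specifically "meadow mountain brass"), modifier "quarry".
Inside "meadow mountain brass": head "brass" (specifically "mountain brass"), modifier "meadow".
Inside "mountain brass": head "brass", modifier "mountain".
Assembled: [[quarry [meadow [mountain brass]]] mill].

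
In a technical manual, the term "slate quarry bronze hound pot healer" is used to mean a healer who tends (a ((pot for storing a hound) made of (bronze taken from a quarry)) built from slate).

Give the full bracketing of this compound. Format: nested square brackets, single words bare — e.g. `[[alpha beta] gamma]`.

The outermost head in the paraphrase is "healer", modified by "slate quarry bronze hound pot".
Inside "slate quarry bronze hound pot": head "pot" (specifically "quarry bronze hound pot"), modifier "slate".
Inside "quarry bronze hound pot": head "pot" (specifically "hound pot"), modifier "quarry bronze".
Inside "quarry bronze": head "bronze", modifier "quarry".
Inside "hound pot": head "pot", modifier "hound".
Putting it together: [[slate [[quarry bronze] [hound pot]]] healer].

[[slate [[quarry bronze] [hound pot]]] healer]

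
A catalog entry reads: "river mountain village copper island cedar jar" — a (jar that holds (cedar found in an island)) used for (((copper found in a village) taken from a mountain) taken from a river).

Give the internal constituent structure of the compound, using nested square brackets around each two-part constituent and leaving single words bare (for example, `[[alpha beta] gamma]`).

[[river [mountain [village copper]]] [[island cedar] jar]]

Overall it is a kind of jar (specifically "island cedar jar"); the modifier is "river mountain village copper".
"river mountain village copper" → head "copper" (specifically "mountain village copper"), modifier "river".
"mountain village copper" → head "copper" (specifically "village copper"), modifier "mountain".
"village copper" → head "copper", modifier "village".
"island cedar jar" → head "jar", modifier "island cedar".
"island cedar" → head "cedar", modifier "island".
So the structure is [[river [mountain [village copper]]] [[island cedar] jar]].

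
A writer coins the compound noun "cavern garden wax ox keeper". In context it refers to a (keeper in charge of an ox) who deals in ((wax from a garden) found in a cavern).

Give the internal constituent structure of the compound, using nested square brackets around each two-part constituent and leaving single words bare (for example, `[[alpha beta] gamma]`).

[[cavern [garden wax]] [ox keeper]]

Whole compound: head "keeper" (specifically "ox keeper"), modifier "cavern garden wax".
Within "cavern garden wax", the head is "wax" (specifically "garden wax") and the modifier is "cavern".
Within "garden wax", the head is "wax" and the modifier is "garden".
Within "ox keeper", the head is "keeper" and the modifier is "ox".
Assembled: [[cavern [garden wax]] [ox keeper]].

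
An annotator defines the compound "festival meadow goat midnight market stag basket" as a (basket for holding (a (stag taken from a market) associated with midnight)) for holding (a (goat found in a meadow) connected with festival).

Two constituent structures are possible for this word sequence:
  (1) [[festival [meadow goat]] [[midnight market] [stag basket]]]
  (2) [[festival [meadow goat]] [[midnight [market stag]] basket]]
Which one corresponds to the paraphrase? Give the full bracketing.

[[festival [meadow goat]] [[midnight [market stag]] basket]]

The paraphrase's head is the "basket" part ("midnight market stag basket"); its modifier is "festival meadow goat".
That top-level split, carried through the inner groups, gives [[festival [meadow goat]] [[midnight [market stag]] basket]].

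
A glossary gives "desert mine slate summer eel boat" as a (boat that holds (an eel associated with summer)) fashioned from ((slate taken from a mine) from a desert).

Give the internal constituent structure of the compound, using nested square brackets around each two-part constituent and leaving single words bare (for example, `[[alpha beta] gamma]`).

At the top level: head "boat" (specifically "summer eel boat"); modifier "desert mine slate".
Inside "desert mine slate": head "slate" (specifically "mine slate"), modifier "desert".
Inside "mine slate": head "slate", modifier "mine".
Inside "summer eel boat": head "boat", modifier "summer eel".
Inside "summer eel": head "eel", modifier "summer".
Putting it together: [[desert [mine slate]] [[summer eel] boat]].

[[desert [mine slate]] [[summer eel] boat]]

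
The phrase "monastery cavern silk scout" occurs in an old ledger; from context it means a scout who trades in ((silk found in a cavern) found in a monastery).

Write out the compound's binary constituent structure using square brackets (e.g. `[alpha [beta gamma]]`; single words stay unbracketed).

At the top level: head "scout"; modifier "monastery cavern silk".
"monastery cavern silk" → head "silk" (specifically "cavern silk"), modifier "monastery".
"cavern silk" → head "silk", modifier "cavern".
So the structure is [[monastery [cavern silk]] scout].

[[monastery [cavern silk]] scout]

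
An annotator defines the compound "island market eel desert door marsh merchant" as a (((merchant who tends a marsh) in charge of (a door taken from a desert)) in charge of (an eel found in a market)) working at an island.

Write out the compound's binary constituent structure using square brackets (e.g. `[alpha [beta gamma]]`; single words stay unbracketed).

[island [[market eel] [[desert door] [marsh merchant]]]]

Whole compound: head "merchant" (specifically "market eel desert door marsh merchant"), modifier "island".
Within "market eel desert door marsh merchant", the head is "merchant" (specifically "desert door marsh merchant") and the modifier is "market eel".
Within "market eel", the head is "eel" and the modifier is "market".
Within "desert door marsh merchant", the head is "merchant" (specifically "marsh merchant") and the modifier is "desert door".
Within "desert door", the head is "door" and the modifier is "desert".
Within "marsh merchant", the head is "merchant" and the modifier is "marsh".
Assembled: [island [[market eel] [[desert door] [marsh merchant]]]].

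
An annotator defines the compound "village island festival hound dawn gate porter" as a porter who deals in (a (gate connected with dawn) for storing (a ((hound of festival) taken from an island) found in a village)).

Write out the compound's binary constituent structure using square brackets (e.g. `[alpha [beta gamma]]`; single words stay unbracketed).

[[[village [island [festival hound]]] [dawn gate]] porter]

At the top level: head "porter"; modifier "village island festival hound dawn gate".
"village island festival hound dawn gate" → head "gate" (specifically "dawn gate"), modifier "village island festival hound".
"village island festival hound" → head "hound" (specifically "island festival hound"), modifier "village".
"island festival hound" → head "hound" (specifically "festival hound"), modifier "island".
"festival hound" → head "hound", modifier "festival".
"dawn gate" → head "gate", modifier "dawn".
Putting it together: [[[village [island [festival hound]]] [dawn gate]] porter].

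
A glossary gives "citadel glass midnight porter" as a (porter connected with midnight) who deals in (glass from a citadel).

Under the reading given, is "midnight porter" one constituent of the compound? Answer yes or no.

yes

The paraphrase groups the words so that "midnight porter" is one unit: it corresponds to a single parenthesized sub-phrase.
The full structure is [[citadel glass] [midnight porter]], in which [midnight porter] is a constituent.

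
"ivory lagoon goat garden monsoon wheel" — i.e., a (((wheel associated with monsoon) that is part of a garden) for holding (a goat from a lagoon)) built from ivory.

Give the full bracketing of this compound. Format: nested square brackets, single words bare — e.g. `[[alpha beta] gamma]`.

[ivory [[lagoon goat] [garden [monsoon wheel]]]]

Overall it is a kind of wheel (specifically "lagoon goat garden monsoon wheel"); the modifier is "ivory".
"lagoon goat garden monsoon wheel" → head "wheel" (specifically "garden monsoon wheel"), modifier "lagoon goat".
"lagoon goat" → head "goat", modifier "lagoon".
"garden monsoon wheel" → head "wheel" (specifically "monsoon wheel"), modifier "garden".
"monsoon wheel" → head "wheel", modifier "monsoon".
Assembled: [ivory [[lagoon goat] [garden [monsoon wheel]]]].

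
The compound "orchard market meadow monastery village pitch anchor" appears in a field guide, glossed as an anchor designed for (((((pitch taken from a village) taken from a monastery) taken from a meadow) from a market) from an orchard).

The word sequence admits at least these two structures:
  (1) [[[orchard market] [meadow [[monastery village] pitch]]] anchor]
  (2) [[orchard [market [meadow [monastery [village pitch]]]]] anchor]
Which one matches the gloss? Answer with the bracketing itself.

The paraphrase's head is the "anchor" part ("anchor"); its modifier is "orchard market meadow monastery village pitch".
That top-level split, carried through the inner groups, gives [[orchard [market [meadow [monastery [village pitch]]]]] anchor].

[[orchard [market [meadow [monastery [village pitch]]]]] anchor]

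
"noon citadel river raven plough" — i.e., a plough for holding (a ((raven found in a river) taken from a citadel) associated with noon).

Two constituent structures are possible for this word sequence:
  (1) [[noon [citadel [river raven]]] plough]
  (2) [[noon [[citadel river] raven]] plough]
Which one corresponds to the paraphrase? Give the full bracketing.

[[noon [citadel [river raven]]] plough]

The paraphrase's head is the "plough" part ("plough"); its modifier is "noon citadel river raven".
That top-level split, carried through the inner groups, gives [[noon [citadel [river raven]]] plough].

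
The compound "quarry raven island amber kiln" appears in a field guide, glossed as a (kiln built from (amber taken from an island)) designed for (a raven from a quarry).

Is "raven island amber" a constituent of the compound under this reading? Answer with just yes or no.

no

The top-level split is [quarry raven] [island amber kiln]; the full structure is [[quarry raven] [[island amber] kiln]].
"raven island amber" straddles a constituent boundary, so it is not a single unit.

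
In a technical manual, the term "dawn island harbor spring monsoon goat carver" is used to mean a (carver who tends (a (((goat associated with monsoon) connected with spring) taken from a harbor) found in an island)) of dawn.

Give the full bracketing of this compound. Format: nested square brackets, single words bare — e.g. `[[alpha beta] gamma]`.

At the top level: head "carver" (specifically "island harbor spring monsoon goat carver"); modifier "dawn".
Inside "island harbor spring monsoon goat carver": head "carver", modifier "island harbor spring monsoon goat".
Inside "island harbor spring monsoon goat": head "goat" (specifically "harbor spring monsoon goat"), modifier "island".
Inside "harbor spring monsoon goat": head "goat" (specifically "spring monsoon goat"), modifier "harbor".
Inside "spring monsoon goat": head "goat" (specifically "monsoon goat"), modifier "spring".
Inside "monsoon goat": head "goat", modifier "monsoon".
Putting it together: [dawn [[island [harbor [spring [monsoon goat]]]] carver]].

[dawn [[island [harbor [spring [monsoon goat]]]] carver]]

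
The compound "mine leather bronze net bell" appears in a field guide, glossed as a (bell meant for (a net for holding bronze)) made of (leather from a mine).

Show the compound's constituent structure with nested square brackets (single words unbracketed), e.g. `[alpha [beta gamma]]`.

Overall it is a kind of bell (specifically "bronze net bell"); the modifier is "mine leather".
Within "mine leather", the head is "leather" and the modifier is "mine".
Within "bronze net bell", the head is "bell" and the modifier is "bronze net".
Within "bronze net", the head is "net" and the modifier is "bronze".
So the structure is [[mine leather] [[bronze net] bell]].

[[mine leather] [[bronze net] bell]]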